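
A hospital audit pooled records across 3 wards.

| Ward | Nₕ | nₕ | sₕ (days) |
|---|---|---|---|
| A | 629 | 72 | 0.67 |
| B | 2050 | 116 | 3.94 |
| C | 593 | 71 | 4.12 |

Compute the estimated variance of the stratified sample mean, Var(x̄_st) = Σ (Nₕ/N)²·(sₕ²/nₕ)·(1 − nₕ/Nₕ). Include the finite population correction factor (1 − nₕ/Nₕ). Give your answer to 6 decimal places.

0.056675

N = 3272; Wₕ = Nₕ/N.
ward A: (629/3272)²·0.67²/72·(1 − 72/629) = 0.000204031
ward B: (2050/3272)²·3.94²/116·(1 − 116/2050) = 0.049558505
ward C: (593/3272)²·4.12²/71·(1 − 71/593) = 0.006912493
Sum = 0.056675029 → 0.056675.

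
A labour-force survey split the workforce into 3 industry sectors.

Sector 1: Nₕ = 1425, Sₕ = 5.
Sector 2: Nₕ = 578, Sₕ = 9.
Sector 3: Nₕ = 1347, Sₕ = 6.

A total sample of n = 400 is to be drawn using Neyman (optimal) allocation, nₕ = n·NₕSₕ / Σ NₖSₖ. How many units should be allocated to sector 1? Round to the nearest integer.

140

Σ NₕSₕ = 1425·5 + 578·9 + 1347·6 = 20409.
Share for 1: 7125/20409 = 0.34911.
n_1 = 400 × 0.34911 = 139.644... → 140.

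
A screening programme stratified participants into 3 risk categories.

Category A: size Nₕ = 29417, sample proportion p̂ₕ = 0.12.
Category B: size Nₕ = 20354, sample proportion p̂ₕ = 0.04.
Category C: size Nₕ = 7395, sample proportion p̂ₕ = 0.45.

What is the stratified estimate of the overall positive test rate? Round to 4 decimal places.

0.1342

N = 29417 + 20354 + 7395 = 57166.
Overall proportion = Σ (Nₕ/N)·p̂ₕ.
Σ Nₕp̂ₕ = 3530.04 + 814.16 + 3327.75 = 7671.95.
7671.95 / 57166 = 0.134205... → 0.1342.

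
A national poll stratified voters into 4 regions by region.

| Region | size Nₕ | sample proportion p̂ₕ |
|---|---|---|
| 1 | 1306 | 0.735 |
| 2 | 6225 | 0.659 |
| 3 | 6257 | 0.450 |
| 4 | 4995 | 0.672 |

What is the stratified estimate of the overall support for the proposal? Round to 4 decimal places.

Wₕ = Nₕ/N with N = 18783: 0.0695, 0.3314, 0.3331, 0.2659.
p̂_st = 0.0695·0.735 + 0.3314·0.659 + 0.3331·0.450 + 0.2659·0.672 ≈ 0.598119... → 0.5981.

0.5981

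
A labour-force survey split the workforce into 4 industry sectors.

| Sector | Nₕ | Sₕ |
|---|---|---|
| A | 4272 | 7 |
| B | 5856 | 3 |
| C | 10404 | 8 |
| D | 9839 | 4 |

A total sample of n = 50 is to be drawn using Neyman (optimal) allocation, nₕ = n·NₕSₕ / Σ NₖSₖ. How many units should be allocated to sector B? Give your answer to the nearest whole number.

A: NₕSₕ = 4272·7 = 29904
B: NₕSₕ = 5856·3 = 17568
C: NₕSₕ = 10404·8 = 83232
D: NₕSₕ = 9839·4 = 39356
Σ NₕSₕ = 170060.
n_B = 50·17568/170060 = 5.165... → 5.

5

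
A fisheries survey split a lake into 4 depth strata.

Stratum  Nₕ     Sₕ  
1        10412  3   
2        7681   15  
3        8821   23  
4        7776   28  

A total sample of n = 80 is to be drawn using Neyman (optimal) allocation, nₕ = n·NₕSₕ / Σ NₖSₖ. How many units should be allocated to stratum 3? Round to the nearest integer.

29

Σ NₕSₕ = 10412·3 + 7681·15 + 8821·23 + 7776·28 = 567062.
Share for 3: 202883/567062 = 0.35778.
n_3 = 80 × 0.35778 = 28.622... → 29.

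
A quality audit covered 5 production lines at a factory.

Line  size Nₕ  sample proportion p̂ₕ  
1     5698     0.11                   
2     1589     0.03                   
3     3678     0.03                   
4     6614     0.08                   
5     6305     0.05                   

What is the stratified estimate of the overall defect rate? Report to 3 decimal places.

0.068

Wₕ = Nₕ/N with N = 23884: 0.2386, 0.0665, 0.1540, 0.2769, 0.2640.
p̂_st = 0.2386·0.11 + 0.0665·0.03 + 0.1540·0.03 + 0.2769·0.08 + 0.2640·0.05 ≈ 0.06821... → 0.068.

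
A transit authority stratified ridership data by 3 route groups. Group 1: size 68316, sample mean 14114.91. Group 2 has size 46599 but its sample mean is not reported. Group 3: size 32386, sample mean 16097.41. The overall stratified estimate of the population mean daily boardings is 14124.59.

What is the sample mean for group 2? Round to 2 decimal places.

12767.68

N = 68316 + 46599 + 32386 = 147301.
Overall total = μ·N = 14124.59·147301 = 2080566231.59.
Subtract the known strata: 68316·14114.91 + 32386·16097.41 = 1485604911.82.
Remaining total for group 2: 2080566231.59 − 1485604911.82 = 594961319.77.
Divide by its size: 594961319.77 / 46599 = 12767.6843... → 12767.68.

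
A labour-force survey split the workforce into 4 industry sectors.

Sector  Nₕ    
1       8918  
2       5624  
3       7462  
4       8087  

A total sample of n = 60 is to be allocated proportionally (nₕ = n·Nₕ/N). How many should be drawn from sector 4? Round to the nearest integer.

16

Share of sector 4 = 8087/30091 = 0.26875.
Allocate 60 × 0.26875 = 16.125... → 16.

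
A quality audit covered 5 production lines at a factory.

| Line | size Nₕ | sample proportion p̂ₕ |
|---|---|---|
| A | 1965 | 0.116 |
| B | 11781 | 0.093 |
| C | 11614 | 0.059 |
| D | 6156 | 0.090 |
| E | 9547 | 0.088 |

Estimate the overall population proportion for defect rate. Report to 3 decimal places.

0.083

Wₕ = Nₕ/N with N = 41063: 0.0479, 0.2869, 0.2828, 0.1499, 0.2325.
p̂_st = 0.0479·0.116 + 0.2869·0.093 + 0.2828·0.059 + 0.1499·0.090 + 0.2325·0.088 ≈ 0.08287... → 0.083.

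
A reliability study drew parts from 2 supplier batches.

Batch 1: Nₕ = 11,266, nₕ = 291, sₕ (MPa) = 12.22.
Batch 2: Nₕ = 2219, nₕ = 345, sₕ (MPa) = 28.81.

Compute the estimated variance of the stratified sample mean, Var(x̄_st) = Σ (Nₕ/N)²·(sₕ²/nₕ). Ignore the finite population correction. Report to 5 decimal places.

0.42331

N = 13485. Term for each stratum: Wₕ²sₕ²/nₕ.
Var(x̄_st) = 0.35816819 + 0.06514486 = 0.42331305 → 0.42331.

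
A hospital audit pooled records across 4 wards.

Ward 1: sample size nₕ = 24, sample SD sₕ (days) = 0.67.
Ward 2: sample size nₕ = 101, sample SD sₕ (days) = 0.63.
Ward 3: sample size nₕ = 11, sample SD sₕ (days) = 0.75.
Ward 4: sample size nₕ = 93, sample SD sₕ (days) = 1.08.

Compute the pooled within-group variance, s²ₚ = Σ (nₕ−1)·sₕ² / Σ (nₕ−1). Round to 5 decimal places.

Degrees of freedom: 23 + 100 + 10 + 92 = 225.
Σ(nₕ−1)sₕ² = 23·0.4489 + 100·0.3969 + 10·0.5625 + 92·1.1664 = 162.9485.
s²ₚ = 162.9485 / 225 = 0.7242156... → 0.72422.

0.72422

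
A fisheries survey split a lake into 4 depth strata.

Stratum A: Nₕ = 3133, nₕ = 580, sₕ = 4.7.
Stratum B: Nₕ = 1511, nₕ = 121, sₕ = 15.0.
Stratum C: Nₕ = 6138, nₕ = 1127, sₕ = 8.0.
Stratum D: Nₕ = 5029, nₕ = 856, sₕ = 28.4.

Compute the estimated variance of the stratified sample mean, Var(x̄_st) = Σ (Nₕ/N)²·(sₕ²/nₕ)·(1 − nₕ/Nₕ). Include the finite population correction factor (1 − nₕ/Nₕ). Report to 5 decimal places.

N = 15811; Wₕ = Nₕ/N.
stratum A: (3133/15811)²·4.7²/580·(1 − 580/3133) = 0.00121860
stratum B: (1511/15811)²·15.0²/121·(1 − 121/1511) = 0.01562276
stratum C: (6138/15811)²·8.0²/1127·(1 − 1127/6138) = 0.00698697
stratum D: (5029/15811)²·28.4²/856·(1 − 856/5029) = 0.07909959
Sum = 0.10292792 → 0.10293.

0.10293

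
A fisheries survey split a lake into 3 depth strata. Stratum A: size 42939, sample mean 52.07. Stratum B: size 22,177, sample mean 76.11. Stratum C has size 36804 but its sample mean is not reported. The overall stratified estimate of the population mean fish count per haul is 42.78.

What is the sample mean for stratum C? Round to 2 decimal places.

11.86

N = 42939 + 22177 + 36804 = 101920.
Overall total = μ·N = 42.78·101920 = 4360137.6.
Subtract the known strata: 42939·52.07 + 22177·76.11 = 3923725.2.
Remaining total for stratum C: 4360137.6 − 3923725.2 = 436412.4.
Divide by its size: 436412.4 / 36804 = 11.8577... → 11.86.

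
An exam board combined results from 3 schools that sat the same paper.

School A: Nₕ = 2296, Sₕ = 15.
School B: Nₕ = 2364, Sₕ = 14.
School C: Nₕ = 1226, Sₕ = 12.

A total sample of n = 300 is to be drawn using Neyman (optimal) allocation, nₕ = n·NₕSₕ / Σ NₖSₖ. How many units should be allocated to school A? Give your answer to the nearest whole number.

126

Σ NₕSₕ = 2296·15 + 2364·14 + 1226·12 = 82248.
Share for A: 34440/82248 = 0.41873.
n_A = 300 × 0.41873 = 125.620... → 126.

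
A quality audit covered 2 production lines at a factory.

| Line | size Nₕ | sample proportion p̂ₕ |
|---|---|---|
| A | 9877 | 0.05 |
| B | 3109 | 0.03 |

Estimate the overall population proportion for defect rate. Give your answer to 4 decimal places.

Wₕ = Nₕ/N with N = 12986: 0.7606, 0.2394.
p̂_st = 0.7606·0.05 + 0.2394·0.03 ≈ 0.045212... → 0.0452.

0.0452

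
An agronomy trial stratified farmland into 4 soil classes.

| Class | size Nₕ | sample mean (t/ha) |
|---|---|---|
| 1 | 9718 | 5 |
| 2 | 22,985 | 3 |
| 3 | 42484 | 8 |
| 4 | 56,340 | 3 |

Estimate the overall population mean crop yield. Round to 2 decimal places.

4.76

N = 131527; weights Wₕ = Nₕ/N = (0.0739, 0.1748, 0.3230, 0.4284).
x̄_st = Σ Wₕ·x̄ₕ = 0.0739·5 + 0.1748·3 + 0.3230·8 + 0.4284·3 ≈ 4.7628...
→ 4.76.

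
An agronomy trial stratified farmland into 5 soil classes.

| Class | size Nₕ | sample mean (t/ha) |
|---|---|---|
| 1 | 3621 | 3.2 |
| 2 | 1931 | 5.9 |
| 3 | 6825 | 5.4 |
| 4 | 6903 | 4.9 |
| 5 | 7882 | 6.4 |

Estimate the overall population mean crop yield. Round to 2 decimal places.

N = 3621 + 1931 + 6825 + 6903 + 7882 = 27162.
Overall mean = Σ (Nₕ/N)·x̄ₕ — weight by population share, not a simple average.
Σ Nₕx̄ₕ = 3621·3.2 + 1931·5.9 + 6825·5.4 + 6903·4.9 + 7882·6.4 = 11587.2 + 11392.9 + 36855 + 33824.7 + 50444.8 = 144104.6.
Divide by N: 144104.6 / 27162 = 5.3054... → 5.31.

5.31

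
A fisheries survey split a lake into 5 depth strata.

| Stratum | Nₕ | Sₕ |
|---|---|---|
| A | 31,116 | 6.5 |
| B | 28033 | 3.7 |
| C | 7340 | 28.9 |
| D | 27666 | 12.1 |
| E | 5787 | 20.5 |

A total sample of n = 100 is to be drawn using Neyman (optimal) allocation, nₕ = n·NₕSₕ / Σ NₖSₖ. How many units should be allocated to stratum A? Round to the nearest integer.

21

Σ NₕSₕ = 31116·6.5 + 28033·3.7 + 7340·28.9 + 27666·12.1 + 5787·20.5 = 971494.2.
Share for A: 202254/971494.2 = 0.20819.
n_A = 100 × 0.20819 = 20.819... → 21.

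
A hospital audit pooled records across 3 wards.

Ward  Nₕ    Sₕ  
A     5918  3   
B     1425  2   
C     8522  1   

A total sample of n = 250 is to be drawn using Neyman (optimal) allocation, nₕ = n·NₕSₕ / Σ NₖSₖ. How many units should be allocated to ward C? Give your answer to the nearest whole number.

73

A: NₕSₕ = 5918·3 = 17754
B: NₕSₕ = 1425·2 = 2850
C: NₕSₕ = 8522·1 = 8522
Σ NₕSₕ = 29126.
n_C = 250·8522/29126 = 73.148... → 73.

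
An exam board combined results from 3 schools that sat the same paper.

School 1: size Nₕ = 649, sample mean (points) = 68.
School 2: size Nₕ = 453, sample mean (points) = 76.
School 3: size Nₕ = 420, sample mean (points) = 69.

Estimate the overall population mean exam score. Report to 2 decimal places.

N = 1522; weights Wₕ = Nₕ/N = (0.4264, 0.2976, 0.2760).
x̄_st = Σ Wₕ·x̄ₕ = 0.4264·68 + 0.2976·76 + 0.2760·69 ≈ 70.6570...
→ 70.66.

70.66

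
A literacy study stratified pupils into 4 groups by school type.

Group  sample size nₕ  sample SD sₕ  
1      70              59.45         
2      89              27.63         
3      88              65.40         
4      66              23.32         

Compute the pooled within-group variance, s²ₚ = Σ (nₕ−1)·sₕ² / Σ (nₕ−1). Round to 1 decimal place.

1: (70−1)·59.45² = 69·3534.3025 = 243866.8725
2: (89−1)·27.63² = 88·763.4169 = 67180.6872
3: (88−1)·65.40² = 87·4277.16 = 372112.92
4: (66−1)·23.32² = 65·543.8224 = 35348.456
Numerator = 718508.9357; denominator = Σ(nₕ−1) = 309.
s²ₚ = 718508.9357/309 = 2325.272... → 2325.3.

2325.3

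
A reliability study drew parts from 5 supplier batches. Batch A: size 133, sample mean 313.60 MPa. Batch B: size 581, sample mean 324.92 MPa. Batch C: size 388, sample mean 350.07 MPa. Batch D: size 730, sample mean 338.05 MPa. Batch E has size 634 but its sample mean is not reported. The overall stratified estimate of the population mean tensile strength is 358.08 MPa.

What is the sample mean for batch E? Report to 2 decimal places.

425.76

Σ Nₕx̄ₕ = N·μ, so 634·x̄_E = 2466·358.08 − (133·313.60 + 581·324.92 + 388·350.07 + 730·338.05).
= 883025.28 − 613090.98 = 269934.3.
x̄_E = 269934.3 / 634 = 425.7639... → 425.76.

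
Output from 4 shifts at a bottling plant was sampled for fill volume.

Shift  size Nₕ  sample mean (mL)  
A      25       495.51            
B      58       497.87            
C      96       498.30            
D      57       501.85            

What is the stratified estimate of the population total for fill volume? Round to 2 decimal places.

117706.46

A: 25·495.51 = 12387.75
B: 58·497.87 = 28876.46
C: 96·498.30 = 47836.8
D: 57·501.85 = 28605.45
τ̂ = Σ Nₕx̄ₕ = 117706.46.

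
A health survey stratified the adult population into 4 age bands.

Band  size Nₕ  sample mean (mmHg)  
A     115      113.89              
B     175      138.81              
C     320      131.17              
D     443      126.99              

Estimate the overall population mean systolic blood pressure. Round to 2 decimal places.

128.79

N = 115 + 175 + 320 + 443 = 1053.
Weight each subgroup mean by Nₕ/N and sum.
Σ Nₕx̄ₕ = 115·113.89 + 175·138.81 + 320·131.17 + 443·126.99 = 13097.35 + 24291.75 + 41974.4 + 56256.57 = 135620.07.
Divide by N: 135620.07 / 1053 = 128.7940... → 128.79.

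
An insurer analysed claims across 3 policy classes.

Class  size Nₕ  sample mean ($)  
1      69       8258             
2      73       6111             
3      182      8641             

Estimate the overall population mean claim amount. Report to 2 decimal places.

N = 324; weights Wₕ = Nₕ/N = (0.2130, 0.2253, 0.5617).
x̄_st = Σ Wₕ·x̄ₕ = 0.2130·8258 + 0.2253·6111 + 0.5617·8641 ≈ 7989.4043...
→ 7989.40.

7989.40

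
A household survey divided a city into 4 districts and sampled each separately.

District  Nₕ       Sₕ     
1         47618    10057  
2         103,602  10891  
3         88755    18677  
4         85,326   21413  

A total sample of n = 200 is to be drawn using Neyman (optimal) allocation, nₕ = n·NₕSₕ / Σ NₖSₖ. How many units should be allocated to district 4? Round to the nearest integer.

72

Σ NₕSₕ = 47618·10057 + 103602·10891 + 88755·18677 + 85326·21413 = 5091986381.
Share for 4: 1827085638/5091986381 = 0.35882.
n_4 = 200 × 0.35882 = 71.763... → 72.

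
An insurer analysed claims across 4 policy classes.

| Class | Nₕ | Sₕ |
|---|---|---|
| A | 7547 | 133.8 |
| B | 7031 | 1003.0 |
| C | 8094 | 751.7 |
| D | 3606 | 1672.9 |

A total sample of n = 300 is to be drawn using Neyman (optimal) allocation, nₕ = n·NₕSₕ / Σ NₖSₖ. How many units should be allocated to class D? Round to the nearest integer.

A: NₕSₕ = 7547·133.8 = 1009788.6
B: NₕSₕ = 7031·1003.0 = 7052093
C: NₕSₕ = 8094·751.7 = 6084259.8
D: NₕSₕ = 3606·1672.9 = 6032477.4
Σ NₕSₕ = 20178618.8.
n_D = 300·6032477.4/20178618.8 = 89.686... → 90.

90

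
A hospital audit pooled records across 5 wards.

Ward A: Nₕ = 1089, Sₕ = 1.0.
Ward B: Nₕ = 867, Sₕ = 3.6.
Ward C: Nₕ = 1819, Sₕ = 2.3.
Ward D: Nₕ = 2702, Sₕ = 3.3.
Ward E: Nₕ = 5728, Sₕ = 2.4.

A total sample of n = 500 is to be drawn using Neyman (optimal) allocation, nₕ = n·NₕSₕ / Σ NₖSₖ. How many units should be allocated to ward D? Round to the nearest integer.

144

Σ NₕSₕ = 1089·1.0 + 867·3.6 + 1819·2.3 + 2702·3.3 + 5728·2.4 = 31057.7.
Share for D: 8916.6/31057.7 = 0.28710.
n_D = 500 × 0.28710 = 143.549... → 144.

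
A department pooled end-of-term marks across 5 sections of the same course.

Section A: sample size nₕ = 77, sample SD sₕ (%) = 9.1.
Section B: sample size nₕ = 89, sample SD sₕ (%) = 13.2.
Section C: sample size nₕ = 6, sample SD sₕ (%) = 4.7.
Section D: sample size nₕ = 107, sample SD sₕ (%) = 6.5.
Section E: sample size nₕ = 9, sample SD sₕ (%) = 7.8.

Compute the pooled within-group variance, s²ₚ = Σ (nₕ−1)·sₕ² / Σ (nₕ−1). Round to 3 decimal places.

94.355

Degrees of freedom: 76 + 88 + 5 + 106 + 8 = 283.
Σ(nₕ−1)sₕ² = 76·82.81 + 88·174.24 + 5·22.09 + 106·42.25 + 8·60.84 = 26702.35.
s²ₚ = 26702.35 / 283 = 94.35459... → 94.355.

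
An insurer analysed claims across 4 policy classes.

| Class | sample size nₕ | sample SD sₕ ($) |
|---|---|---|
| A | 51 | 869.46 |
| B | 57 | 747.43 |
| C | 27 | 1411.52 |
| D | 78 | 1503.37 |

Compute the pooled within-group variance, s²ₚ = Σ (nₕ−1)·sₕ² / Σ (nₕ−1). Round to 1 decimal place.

Degrees of freedom: 50 + 56 + 26 + 77 = 209.
Σ(nₕ−1)sₕ² = 50·755960.6916 + 56·558651.6049 + 26·1992388.7104 + 77·2260121.3569 = 294913975.4061.
s²ₚ = 294913975.4061 / 209 = 1411071.653... → 1411071.7.

1411071.7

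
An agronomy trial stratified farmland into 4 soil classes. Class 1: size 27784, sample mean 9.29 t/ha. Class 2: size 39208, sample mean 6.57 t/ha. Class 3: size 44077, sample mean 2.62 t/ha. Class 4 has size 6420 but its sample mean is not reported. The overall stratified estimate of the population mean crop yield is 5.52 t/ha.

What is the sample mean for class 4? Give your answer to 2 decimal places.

2.70

Σ Nₕx̄ₕ = N·μ, so 6420·x̄_4 = 117489·5.52 − (27784·9.29 + 39208·6.57 + 44077·2.62).
= 648539.28 − 631191.66 = 17347.62.
x̄_4 = 17347.62 / 6420 = 2.7021... → 2.70.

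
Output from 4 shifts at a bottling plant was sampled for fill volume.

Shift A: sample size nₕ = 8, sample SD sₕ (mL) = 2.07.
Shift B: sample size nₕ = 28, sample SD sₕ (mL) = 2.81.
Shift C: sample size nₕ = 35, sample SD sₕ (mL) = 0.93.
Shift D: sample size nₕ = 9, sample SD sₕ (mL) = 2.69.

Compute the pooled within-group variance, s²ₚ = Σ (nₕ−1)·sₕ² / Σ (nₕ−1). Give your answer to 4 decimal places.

Degrees of freedom: 7 + 27 + 34 + 8 = 76.
Σ(nₕ−1)sₕ² = 7·4.2849 + 27·7.8961 + 34·0.8649 + 8·7.2361 = 330.4844.
s²ₚ = 330.4844 / 76 = 4.348479... → 4.3485.

4.3485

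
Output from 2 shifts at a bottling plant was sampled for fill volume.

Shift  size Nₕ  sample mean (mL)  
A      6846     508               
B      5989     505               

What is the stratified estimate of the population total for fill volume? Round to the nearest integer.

6502213

A: 6846·508 = 3477768
B: 5989·505 = 3024445
τ̂ = Σ Nₕx̄ₕ = 6502213.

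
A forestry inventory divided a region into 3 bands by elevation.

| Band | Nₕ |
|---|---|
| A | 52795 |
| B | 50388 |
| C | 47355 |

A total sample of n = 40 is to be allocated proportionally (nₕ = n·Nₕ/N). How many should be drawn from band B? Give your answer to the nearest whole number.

N = 52795 + 50388 + 47355 = 150538.
n_B = 40·50388/150538 = 13.389... → 13.

13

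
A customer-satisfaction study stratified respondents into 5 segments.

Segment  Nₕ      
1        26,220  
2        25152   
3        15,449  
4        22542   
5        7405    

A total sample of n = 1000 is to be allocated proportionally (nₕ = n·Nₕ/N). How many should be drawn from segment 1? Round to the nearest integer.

N = 26220 + 25152 + 15449 + 22542 + 7405 = 96768.
n_1 = 1000·26220/96768 = 270.957... → 271.

271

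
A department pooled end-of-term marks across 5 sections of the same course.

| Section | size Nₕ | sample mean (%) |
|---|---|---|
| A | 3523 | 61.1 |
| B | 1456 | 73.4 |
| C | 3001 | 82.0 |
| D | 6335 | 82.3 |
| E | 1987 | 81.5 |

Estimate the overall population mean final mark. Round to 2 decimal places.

76.77

x̄_st = (Σ Nₕx̄ₕ) / (Σ Nₕ) = (3523·61.1 + 1456·73.4 + 3001·82.0 + 6335·82.3 + 1987·81.5) / 16302
= 1251518.7 / 16302 = 76.7709... → 76.77.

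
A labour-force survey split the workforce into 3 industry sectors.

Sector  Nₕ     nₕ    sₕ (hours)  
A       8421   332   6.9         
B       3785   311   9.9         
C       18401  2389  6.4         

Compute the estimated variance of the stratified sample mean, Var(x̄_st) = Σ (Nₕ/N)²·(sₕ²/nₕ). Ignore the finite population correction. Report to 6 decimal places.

N = 30607. Term for each stratum: Wₕ²sₕ²/nₕ.
Var(x̄_st) = 0.010855402 + 0.004819481 + 0.006197052 = 0.021871934 → 0.021872.

0.021872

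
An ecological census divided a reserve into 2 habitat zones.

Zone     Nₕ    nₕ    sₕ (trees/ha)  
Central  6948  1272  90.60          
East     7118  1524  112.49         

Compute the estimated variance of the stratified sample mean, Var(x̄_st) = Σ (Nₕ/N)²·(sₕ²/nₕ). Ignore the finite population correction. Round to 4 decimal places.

3.7008

N = 14066; Wₕ = Nₕ/N.
zone Central: (6948/14066)²·90.60²/1272 = 1.5745182
zone East: (7118/14066)²·112.49²/1524 = 2.1262661
Sum = 3.7007842 → 3.7008.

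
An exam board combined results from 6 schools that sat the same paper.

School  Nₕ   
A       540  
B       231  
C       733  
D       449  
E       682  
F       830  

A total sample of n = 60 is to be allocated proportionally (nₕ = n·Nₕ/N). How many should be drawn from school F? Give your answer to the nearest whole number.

N = 540 + 231 + 733 + 449 + 682 + 830 = 3465.
n_F = 60·830/3465 = 14.372... → 14.

14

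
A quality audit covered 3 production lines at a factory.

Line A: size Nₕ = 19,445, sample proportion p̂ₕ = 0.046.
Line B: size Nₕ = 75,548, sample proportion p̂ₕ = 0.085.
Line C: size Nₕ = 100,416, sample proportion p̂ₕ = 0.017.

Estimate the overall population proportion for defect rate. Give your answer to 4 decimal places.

N = 19445 + 75548 + 100416 = 195409.
Overall proportion = Σ (Nₕ/N)·p̂ₕ.
Σ Nₕp̂ₕ = 894.47 + 6421.58 + 1707.072 = 9023.122.
9023.122 / 195409 = 0.046176... → 0.0462.

0.0462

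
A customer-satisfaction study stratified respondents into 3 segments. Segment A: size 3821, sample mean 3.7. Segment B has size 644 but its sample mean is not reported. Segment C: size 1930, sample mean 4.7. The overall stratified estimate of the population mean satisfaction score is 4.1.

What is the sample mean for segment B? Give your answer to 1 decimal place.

4.7

N = 3821 + 644 + 1930 = 6395.
Overall total = μ·N = 4.1·6395 = 26219.5.
Subtract the known strata: 3821·3.7 + 1930·4.7 = 23208.7.
Remaining total for segment B: 26219.5 − 23208.7 = 3010.8.
Divide by its size: 3010.8 / 644 = 4.675... → 4.7.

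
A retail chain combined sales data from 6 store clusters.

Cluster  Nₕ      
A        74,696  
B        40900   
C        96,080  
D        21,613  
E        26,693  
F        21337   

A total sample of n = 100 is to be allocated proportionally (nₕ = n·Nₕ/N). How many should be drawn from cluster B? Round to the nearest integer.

Share of cluster B = 40900/281319 = 0.14539.
Allocate 100 × 0.14539 = 14.539... → 15.

15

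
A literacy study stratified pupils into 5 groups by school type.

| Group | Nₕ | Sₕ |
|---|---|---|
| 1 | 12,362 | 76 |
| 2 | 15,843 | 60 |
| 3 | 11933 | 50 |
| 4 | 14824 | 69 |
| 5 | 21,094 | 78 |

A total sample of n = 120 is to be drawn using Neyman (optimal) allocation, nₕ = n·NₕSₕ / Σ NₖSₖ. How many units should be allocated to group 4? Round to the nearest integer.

24

1: NₕSₕ = 12362·76 = 939512
2: NₕSₕ = 15843·60 = 950580
3: NₕSₕ = 11933·50 = 596650
4: NₕSₕ = 14824·69 = 1022856
5: NₕSₕ = 21094·78 = 1645332
Σ NₕSₕ = 5154930.
n_4 = 120·1022856/5154930 = 23.811... → 24.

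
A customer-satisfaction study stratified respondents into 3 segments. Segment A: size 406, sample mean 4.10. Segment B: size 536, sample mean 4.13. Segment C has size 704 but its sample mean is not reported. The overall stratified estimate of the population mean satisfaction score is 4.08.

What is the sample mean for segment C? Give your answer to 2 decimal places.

Σ Nₕx̄ₕ = N·μ, so 704·x̄_C = 1646·4.08 − (406·4.10 + 536·4.13).
= 6715.68 − 3878.28 = 2837.4.
x̄_C = 2837.4 / 704 = 4.0304... → 4.03.

4.03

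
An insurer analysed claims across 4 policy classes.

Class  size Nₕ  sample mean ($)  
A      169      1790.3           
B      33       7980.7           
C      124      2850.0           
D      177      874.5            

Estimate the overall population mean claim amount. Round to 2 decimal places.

N = 169 + 33 + 124 + 177 = 503.
Weight each subgroup mean by Nₕ/N and sum.
Σ Nₕx̄ₕ = 169·1790.3 + 33·7980.7 + 124·2850.0 + 177·874.5 = 302560.7 + 263363.1 + 353400 + 154786.5 = 1074110.3.
Divide by N: 1074110.3 / 503 = 2135.4082... → 2135.41.

2135.41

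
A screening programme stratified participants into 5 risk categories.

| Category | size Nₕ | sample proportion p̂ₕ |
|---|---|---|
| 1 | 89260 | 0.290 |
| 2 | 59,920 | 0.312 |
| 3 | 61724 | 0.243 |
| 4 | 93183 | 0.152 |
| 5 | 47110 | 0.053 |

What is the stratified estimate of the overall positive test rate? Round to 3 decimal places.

Wₕ = Nₕ/N with N = 351197: 0.2542, 0.1706, 0.1758, 0.2653, 0.1341.
p̂_st = 0.2542·0.290 + 0.1706·0.312 + 0.1758·0.243 + 0.2653·0.152 + 0.1341·0.053 ≈ 0.21709... → 0.217.

0.217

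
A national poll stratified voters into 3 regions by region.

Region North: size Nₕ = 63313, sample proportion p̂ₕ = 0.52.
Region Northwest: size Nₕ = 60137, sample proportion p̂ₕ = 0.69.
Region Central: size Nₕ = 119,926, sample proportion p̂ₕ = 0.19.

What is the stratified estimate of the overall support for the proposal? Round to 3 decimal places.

Wₕ = Nₕ/N with N = 243376: 0.2601, 0.2471, 0.4928.
p̂_st = 0.2601·0.52 + 0.2471·0.69 + 0.4928·0.19 ≈ 0.39940... → 0.399.

0.399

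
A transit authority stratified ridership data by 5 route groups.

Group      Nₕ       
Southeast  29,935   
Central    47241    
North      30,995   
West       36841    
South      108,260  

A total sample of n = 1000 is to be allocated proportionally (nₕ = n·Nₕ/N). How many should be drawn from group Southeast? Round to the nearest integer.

Share of group Southeast = 29935/253272 = 0.11819.
Allocate 1000 × 0.11819 = 118.193... → 118.

118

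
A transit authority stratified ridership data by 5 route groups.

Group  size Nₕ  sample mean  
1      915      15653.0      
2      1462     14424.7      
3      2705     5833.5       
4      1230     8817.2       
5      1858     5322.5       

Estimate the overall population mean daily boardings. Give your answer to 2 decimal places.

N = 8170; weights Wₕ = Nₕ/N = (0.1120, 0.1789, 0.3311, 0.1506, 0.2274).
x̄_st = Σ Wₕ·x̄ₕ = 0.1120·15653.0 + 0.1789·14424.7 + 0.3311·5833.5 + 0.1506·8817.2 + 0.2274·5322.5 ≈ 8803.5967...
→ 8803.60.

8803.60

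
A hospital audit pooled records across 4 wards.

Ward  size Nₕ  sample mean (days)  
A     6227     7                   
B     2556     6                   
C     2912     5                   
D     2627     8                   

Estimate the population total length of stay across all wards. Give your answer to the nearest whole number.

94501

Estimate total by summing Nₕ·x̄ₕ over strata.
6227·7 + 2556·6 + 2912·5 + 2627·8 = 43589 + 15336 + 14560 + 21016 = 94501.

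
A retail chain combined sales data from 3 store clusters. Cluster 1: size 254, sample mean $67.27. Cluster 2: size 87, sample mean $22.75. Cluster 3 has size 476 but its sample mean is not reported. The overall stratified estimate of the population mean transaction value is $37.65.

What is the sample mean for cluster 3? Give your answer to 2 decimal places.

Σ Nₕx̄ₕ = N·μ, so 476·x̄_3 = 817·37.65 − (254·67.27 + 87·22.75).
= 30760.05 − 19065.83 = 11694.22.
x̄_3 = 11694.22 / 476 = 24.5677... → 24.57.

24.57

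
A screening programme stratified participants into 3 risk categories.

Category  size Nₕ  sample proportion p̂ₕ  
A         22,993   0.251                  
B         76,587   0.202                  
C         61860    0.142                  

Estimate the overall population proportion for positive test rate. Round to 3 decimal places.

0.186

Wₕ = Nₕ/N with N = 161440: 0.1424, 0.4744, 0.3832.
p̂_st = 0.1424·0.251 + 0.4744·0.202 + 0.3832·0.142 ≈ 0.18599... → 0.186.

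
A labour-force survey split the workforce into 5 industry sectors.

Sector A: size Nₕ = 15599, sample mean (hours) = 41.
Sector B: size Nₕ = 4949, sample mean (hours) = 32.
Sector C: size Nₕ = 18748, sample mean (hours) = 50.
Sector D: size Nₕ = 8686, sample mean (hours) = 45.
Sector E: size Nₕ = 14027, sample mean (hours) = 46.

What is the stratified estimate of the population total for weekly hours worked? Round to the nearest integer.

2771439

Estimate total by summing Nₕ·x̄ₕ over strata.
15599·41 + 4949·32 + 18748·50 + 8686·45 + 14027·46 = 639559 + 158368 + 937400 + 390870 + 645242 = 2771439.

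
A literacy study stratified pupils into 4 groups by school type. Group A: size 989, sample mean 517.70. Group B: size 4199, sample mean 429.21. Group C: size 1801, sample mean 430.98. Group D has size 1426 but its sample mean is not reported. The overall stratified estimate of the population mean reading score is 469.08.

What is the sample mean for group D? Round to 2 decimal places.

600.88

Σ Nₕx̄ₕ = N·μ, so 1426·x̄_D = 8415·469.08 − (989·517.70 + 4199·429.21 + 1801·430.98).
= 3947308.2 − 3090453.07 = 856855.13.
x̄_D = 856855.13 / 1426 = 600.8802... → 600.88.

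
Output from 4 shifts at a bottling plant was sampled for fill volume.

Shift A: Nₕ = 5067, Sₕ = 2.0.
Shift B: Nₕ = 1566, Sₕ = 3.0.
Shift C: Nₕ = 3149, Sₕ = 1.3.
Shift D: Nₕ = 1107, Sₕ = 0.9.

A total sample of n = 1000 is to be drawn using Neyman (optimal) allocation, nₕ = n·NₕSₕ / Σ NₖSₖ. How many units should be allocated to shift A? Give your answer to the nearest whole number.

Σ NₕSₕ = 5067·2.0 + 1566·3.0 + 3149·1.3 + 1107·0.9 = 19922.
Share for A: 10134/19922 = 0.50868.
n_A = 1000 × 0.50868 = 508.684... → 509.

509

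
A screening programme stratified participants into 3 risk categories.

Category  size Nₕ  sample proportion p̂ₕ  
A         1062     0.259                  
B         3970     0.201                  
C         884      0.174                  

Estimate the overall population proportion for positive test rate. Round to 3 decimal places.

0.207

Wₕ = Nₕ/N with N = 5916: 0.1795, 0.6711, 0.1494.
p̂_st = 0.1795·0.259 + 0.6711·0.201 + 0.1494·0.174 ≈ 0.20738... → 0.207.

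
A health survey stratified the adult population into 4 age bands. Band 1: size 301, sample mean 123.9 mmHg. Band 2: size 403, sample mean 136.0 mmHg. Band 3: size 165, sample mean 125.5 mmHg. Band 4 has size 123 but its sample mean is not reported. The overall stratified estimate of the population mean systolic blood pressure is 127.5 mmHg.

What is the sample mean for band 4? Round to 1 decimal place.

111.1

Σ Nₕx̄ₕ = N·μ, so 123·x̄_4 = 992·127.5 − (301·123.9 + 403·136.0 + 165·125.5).
= 126480 − 112809.4 = 13670.6.
x̄_4 = 13670.6 / 123 = 111.143... → 111.1.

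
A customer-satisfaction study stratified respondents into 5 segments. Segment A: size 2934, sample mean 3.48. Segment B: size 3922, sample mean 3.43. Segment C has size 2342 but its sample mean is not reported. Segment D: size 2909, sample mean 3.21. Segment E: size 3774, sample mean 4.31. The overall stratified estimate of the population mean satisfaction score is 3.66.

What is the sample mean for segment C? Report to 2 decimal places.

Σ Nₕx̄ₕ = N·μ, so 2342·x̄_C = 15881·3.66 − (2934·3.48 + 3922·3.43 + 2909·3.21 + 3774·4.31).
= 58124.46 − 49266.61 = 8857.85.
x̄_C = 8857.85 / 2342 = 3.7822... → 3.78.

3.78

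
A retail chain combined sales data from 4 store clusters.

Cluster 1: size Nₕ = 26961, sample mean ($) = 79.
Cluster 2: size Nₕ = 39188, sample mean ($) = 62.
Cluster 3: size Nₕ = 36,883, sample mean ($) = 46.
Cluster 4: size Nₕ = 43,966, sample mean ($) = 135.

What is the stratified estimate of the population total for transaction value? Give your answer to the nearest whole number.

Estimate total by summing Nₕ·x̄ₕ over strata.
26961·79 + 39188·62 + 36883·46 + 43966·135 = 2129919 + 2429656 + 1696618 + 5935410 = 12191603.

12191603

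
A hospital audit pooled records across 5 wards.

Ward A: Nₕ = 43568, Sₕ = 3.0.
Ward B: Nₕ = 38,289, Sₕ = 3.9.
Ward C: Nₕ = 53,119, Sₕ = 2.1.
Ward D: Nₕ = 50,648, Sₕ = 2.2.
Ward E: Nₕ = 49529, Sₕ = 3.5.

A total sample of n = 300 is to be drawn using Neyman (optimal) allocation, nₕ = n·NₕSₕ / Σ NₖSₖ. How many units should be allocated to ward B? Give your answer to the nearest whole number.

A: NₕSₕ = 43568·3.0 = 130704
B: NₕSₕ = 38289·3.9 = 149327.1
C: NₕSₕ = 53119·2.1 = 111549.9
D: NₕSₕ = 50648·2.2 = 111425.6
E: NₕSₕ = 49529·3.5 = 173351.5
Σ NₕSₕ = 676358.1.
n_B = 300·149327.1/676358.1 = 66.234... → 66.

66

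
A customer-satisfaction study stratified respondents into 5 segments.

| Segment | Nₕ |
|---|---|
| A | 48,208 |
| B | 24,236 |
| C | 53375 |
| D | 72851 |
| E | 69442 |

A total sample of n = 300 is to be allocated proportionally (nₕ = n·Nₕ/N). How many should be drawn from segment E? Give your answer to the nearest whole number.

78

Share of segment E = 69442/268112 = 0.25900.
Allocate 300 × 0.25900 = 77.701... → 78.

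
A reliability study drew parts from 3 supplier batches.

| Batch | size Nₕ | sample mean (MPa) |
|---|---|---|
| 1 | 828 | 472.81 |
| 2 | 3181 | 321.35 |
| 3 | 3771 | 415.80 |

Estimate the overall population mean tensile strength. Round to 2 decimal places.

N = 7780; weights Wₕ = Nₕ/N = (0.1064, 0.4089, 0.4847).
x̄_st = Σ Wₕ·x̄ₕ = 0.1064·472.81 + 0.4089·321.35 + 0.4847·415.80 ≈ 383.2497...
→ 383.25.

383.25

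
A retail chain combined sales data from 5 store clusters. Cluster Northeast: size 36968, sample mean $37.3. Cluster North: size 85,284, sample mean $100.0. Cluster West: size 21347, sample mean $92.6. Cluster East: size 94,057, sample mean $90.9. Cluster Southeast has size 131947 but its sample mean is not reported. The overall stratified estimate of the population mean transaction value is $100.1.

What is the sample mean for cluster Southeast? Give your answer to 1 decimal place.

125.5

N = 36968 + 85284 + 21347 + 94057 + 131947 = 369603.
Overall total = μ·N = 100.1·369603 = 36997260.3.
Subtract the known strata: 36968·37.3 + 85284·100.0 + 21347·92.6 + 94057·90.9 = 20433819.9.
Remaining total for cluster Southeast: 36997260.3 − 20433819.9 = 16563440.4.
Divide by its size: 16563440.4 / 131947 = 125.531... → 125.5.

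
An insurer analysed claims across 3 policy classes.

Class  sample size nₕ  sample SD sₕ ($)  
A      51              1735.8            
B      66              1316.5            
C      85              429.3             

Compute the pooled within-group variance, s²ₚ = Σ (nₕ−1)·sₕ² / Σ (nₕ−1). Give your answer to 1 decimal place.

A: (51−1)·1735.8² = 50·3013001.64 = 150650082
B: (66−1)·1316.5² = 65·1733172.25 = 112656196.25
C: (85−1)·429.3² = 84·184298.49 = 15481073.16
Numerator = 278787351.41; denominator = Σ(nₕ−1) = 199.
s²ₚ = 278787351.41/199 = 1400941.464... → 1400941.5.

1400941.5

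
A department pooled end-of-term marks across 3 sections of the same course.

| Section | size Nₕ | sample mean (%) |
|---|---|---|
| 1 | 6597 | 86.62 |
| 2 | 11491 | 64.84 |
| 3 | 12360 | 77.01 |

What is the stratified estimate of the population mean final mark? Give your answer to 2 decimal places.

74.50

N = 30448; weights Wₕ = Nₕ/N = (0.2167, 0.3774, 0.4059).
x̄_st = Σ Wₕ·x̄ₕ = 0.2167·86.62 + 0.3774·64.84 + 0.4059·77.01 ≈ 74.4992...
→ 74.50.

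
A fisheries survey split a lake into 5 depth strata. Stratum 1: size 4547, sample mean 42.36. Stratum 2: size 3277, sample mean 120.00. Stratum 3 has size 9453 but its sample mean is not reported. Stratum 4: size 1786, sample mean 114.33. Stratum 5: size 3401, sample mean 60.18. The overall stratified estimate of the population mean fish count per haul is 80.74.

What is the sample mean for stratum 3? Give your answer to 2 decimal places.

N = 4547 + 3277 + 9453 + 1786 + 3401 = 22464.
Overall total = μ·N = 80.74·22464 = 1813743.36.
Subtract the known strata: 4547·42.36 + 3277·120.00 + 1786·114.33 + 3401·60.18 = 994716.48.
Remaining total for stratum 3: 1813743.36 − 994716.48 = 819026.88.
Divide by its size: 819026.88 / 9453 = 86.6420... → 86.64.

86.64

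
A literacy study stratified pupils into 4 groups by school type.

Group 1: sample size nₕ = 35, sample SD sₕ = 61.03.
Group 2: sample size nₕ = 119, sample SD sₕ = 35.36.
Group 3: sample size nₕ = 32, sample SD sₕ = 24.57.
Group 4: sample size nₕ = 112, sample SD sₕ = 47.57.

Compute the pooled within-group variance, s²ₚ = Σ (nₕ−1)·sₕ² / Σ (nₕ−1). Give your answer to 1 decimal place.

1: (35−1)·61.03² = 34·3724.6609 = 126638.4706
2: (119−1)·35.36² = 118·1250.3296 = 147538.8928
3: (32−1)·24.57² = 31·603.6849 = 18714.2319
4: (112−1)·47.57² = 111·2262.9049 = 251182.4439
Numerator = 544074.0392; denominator = Σ(nₕ−1) = 294.
s²ₚ = 544074.0392/294 = 1850.592... → 1850.6.

1850.6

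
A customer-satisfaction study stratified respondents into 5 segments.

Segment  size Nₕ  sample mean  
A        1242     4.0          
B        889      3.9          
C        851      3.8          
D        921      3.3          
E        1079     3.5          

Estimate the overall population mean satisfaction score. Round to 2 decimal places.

N = 1242 + 889 + 851 + 921 + 1079 = 4982.
Weight each subgroup mean by Nₕ/N and sum.
Σ Nₕx̄ₕ = 1242·4.0 + 889·3.9 + 851·3.8 + 921·3.3 + 1079·3.5 = 4968 + 3467.1 + 3233.8 + 3039.3 + 3776.5 = 18484.7.
Divide by N: 18484.7 / 4982 = 3.7103... → 3.71.

3.71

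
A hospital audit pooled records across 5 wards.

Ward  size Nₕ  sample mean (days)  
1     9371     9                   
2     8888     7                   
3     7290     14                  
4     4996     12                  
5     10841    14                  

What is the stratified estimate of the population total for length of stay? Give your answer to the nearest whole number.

460341

1: 9371·9 = 84339
2: 8888·7 = 62216
3: 7290·14 = 102060
4: 4996·12 = 59952
5: 10841·14 = 151774
τ̂ = Σ Nₕx̄ₕ = 460341.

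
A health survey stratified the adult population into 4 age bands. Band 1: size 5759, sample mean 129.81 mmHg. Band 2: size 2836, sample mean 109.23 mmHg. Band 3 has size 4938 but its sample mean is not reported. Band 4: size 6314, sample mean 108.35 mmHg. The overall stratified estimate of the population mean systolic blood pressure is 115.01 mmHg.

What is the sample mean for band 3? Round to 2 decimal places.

109.58

N = 5759 + 2836 + 4938 + 6314 = 19847.
Overall total = μ·N = 115.01·19847 = 2282603.47.
Subtract the known strata: 5759·129.81 + 2836·109.23 + 6314·108.35 = 1741473.97.
Remaining total for band 3: 2282603.47 − 1741473.97 = 541129.5.
Divide by its size: 541129.5 / 4938 = 109.5848... → 109.58.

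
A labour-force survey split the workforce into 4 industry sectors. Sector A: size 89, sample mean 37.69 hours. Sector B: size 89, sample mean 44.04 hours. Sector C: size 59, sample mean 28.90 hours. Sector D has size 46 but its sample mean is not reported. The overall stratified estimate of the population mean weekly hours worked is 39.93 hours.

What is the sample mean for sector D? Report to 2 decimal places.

50.46

Σ Nₕx̄ₕ = N·μ, so 46·x̄_D = 283·39.93 − (89·37.69 + 89·44.04 + 59·28.90).
= 11300.19 − 8979.07 = 2321.12.
x̄_D = 2321.12 / 46 = 50.4591... → 50.46.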